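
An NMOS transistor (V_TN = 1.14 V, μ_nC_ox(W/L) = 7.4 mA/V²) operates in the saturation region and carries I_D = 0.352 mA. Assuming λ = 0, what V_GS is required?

V_GS = 1.45 V

In saturation I_D = ½ k_n (V_GS − V_TN)², so V_GS − V_TN = √(2 I_D / k_n) = √(2 × 0.352 / 7.4) = 0.308 V.
V_GS = 1.14 + 0.308 = 1.45 V.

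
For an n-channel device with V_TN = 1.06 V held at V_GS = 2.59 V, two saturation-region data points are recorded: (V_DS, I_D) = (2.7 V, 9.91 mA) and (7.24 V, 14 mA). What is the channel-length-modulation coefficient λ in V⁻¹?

λ = 0.120 V⁻¹

With V_GS fixed, I_D ∝ (1 + λ V_DS) in saturation, so I_D2/I_D1 = (1 + λ V_DS2)/(1 + λ V_DS1).
14/9.91 = 1.413 = (1 + 7.24 λ)/(1 + 2.7 λ).
Solving: λ (I_D1 V_DS2 − I_D2 V_DS1) = I_D2 − I_D1, so λ = (14 − 9.91) / (9.91 × 7.24 − 14 × 2.7) = 4.09 / 33.9 = 0.12 V⁻¹.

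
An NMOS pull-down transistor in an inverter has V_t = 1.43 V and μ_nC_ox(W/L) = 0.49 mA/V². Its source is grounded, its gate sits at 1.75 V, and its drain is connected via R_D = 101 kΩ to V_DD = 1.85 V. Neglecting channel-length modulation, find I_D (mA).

I_D = 0.0170 mA

V_GS = V_G = 1.75 V, so V_ov = 1.75 − 1.43 = 0.32 V.
Assume saturation: I_D = ½ k_n V_ov² = 0.5 × 0.49 × 0.32² = 0.0251 mA, giving V_DS = V_DD − I_D R_D = 1.85 − 0.0251 × 101 = -0.684 V.
But -0.684 V < V_ov = 0.32 V, so the device is actually in triode.
In triode I_D = k_n[V_ov V_DS − ½ V_DS²] and I_D = (V_DD − V_DS)/R_D. Equating: 24.7 V_DS² − 16.84 V_DS + 1.85 = 0, giving V_DS = 0.138 V (the root below V_ov).
I_D = (1.85 − 0.138) / 101 = 0.017 mA.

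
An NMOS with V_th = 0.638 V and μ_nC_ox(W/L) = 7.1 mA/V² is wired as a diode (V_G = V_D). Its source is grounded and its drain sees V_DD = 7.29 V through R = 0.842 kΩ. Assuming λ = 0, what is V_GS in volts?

V_GS = 1.97 V

With gate tied to drain, V_GS = V_DS ≥ V_GS − V_th, so the device is in saturation.
KCL at the drain: ½ k_n (V_GS − V_th)² = (V_DD − V_GS)/R.
Let x = V_GS − 0.638. Then 2.99 x² + x − 6.652 = 0, giving x = 1.33 V (positive root), so V_GS = 1.97 V.
I_D = (V_DD − V_GS)/R = (7.29 − 1.97) / 0.842 = 6.32 mA.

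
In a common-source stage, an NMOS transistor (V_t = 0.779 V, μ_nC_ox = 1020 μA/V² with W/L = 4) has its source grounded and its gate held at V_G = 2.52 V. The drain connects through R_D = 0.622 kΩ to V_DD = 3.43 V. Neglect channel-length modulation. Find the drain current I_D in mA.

V_GS = V_G = 2.52 V, so V_ov = 2.52 − 0.779 = 1.74 V.
k_n = μ_nC_ox · (W/L) = 4.08 mA/V².
Assume saturation: I_D = ½ k_n V_ov² = 0.5 × 4.08 × 1.74² = 6.18 mA, giving V_DS = V_DD − I_D R_D = 3.43 − 6.18 × 0.622 = -0.416 V.
But -0.416 V < V_ov = 1.74 V, so the device is actually in triode.
In triode I_D = k_n[V_ov V_DS − ½ V_DS²] and I_D = (V_DD − V_DS)/R_D. Equating: 1.27 V_DS² − 5.418 V_DS + 3.43 = 0, giving V_DS = 0.773 V (the root below V_ov).
I_D = (3.43 − 0.773) / 0.622 = 4.27 mA.

I_D = 4.27 mA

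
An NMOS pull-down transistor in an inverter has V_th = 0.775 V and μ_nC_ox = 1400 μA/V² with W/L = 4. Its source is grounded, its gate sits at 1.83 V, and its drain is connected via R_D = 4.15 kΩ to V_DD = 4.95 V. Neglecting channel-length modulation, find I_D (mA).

V_GS = V_G = 1.83 V, so V_ov = 1.83 − 0.775 = 1.06 V.
k_n = μ_nC_ox · (W/L) = 5.6 mA/V².
Assume saturation: I_D = ½ k_n V_ov² = 0.5 × 5.6 × 1.06² = 3.12 mA, giving V_DS = V_DD − I_D R_D = 4.95 − 3.12 × 4.15 = -7.98 V.
But -7.98 V < V_ov = 1.06 V, so the device is actually in triode.
In triode I_D = k_n[V_ov V_DS − ½ V_DS²] and I_D = (V_DD − V_DS)/R_D. Equating: 11.6 V_DS² − 25.52 V_DS + 4.95 = 0, giving V_DS = 0.215 V (the root below V_ov).
I_D = (4.95 − 0.215) / 4.15 = 1.14 mA.

I_D = 1.14 mA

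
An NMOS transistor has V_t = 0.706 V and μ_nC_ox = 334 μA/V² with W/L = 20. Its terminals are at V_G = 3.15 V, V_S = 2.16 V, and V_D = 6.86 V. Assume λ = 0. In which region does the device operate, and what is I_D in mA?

Saturation; I_D = 0.269 mA

V_GS = V_G − V_S = 3.15 − 2.16 = 0.99 V; V_DS = V_D − V_S = 6.86 − 2.16 = 4.7 V.
k_n = μ_nC_ox · (W/L) = 6.68 mA/V².
V_ov = V_GS − V_t = 0.99 − 0.706 = 0.284 V.
Since V_DS = 4.7 V ≥ V_ov = 0.284 V, the device is in saturation.
I_D = ½ k_n V_ov² = 0.5 × 6.68 × 0.284² = 0.269 mA.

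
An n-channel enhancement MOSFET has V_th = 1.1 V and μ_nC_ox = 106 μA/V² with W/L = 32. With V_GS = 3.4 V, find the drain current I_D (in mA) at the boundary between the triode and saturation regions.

At the boundary V_DS = V_ov = V_GS − V_th = 3.4 − 1.1 = 2.3 V.
k_n = μ_nC_ox · (W/L) = 3.392 mA/V².
I_D = ½ k_n V_ov² = 0.5 × 3.392 × 2.3² = 8.97 mA.

I_D = 8.97 mA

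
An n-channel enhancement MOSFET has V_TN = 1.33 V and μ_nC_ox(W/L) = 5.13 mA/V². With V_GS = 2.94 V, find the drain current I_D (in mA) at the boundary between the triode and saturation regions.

I_D = 6.65 mA

At the boundary V_DS = V_ov = V_GS − V_TN = 2.94 − 1.33 = 1.61 V.
I_D = ½ k_n V_ov² = 0.5 × 5.13 × 1.61² = 6.65 mA.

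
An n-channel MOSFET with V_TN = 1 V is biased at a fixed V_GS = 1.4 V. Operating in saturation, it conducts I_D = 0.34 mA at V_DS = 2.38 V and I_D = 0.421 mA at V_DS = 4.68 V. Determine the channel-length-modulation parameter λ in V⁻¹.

With V_GS fixed, I_D ∝ (1 + λ V_DS) in saturation, so I_D2/I_D1 = (1 + λ V_DS2)/(1 + λ V_DS1).
0.421/0.34 = 1.238 = (1 + 4.68 λ)/(1 + 2.38 λ).
Solving: λ (I_D1 V_DS2 − I_D2 V_DS1) = I_D2 − I_D1, so λ = (0.421 − 0.34) / (0.34 × 4.68 − 0.421 × 2.38) = 0.081 / 0.589 = 0.137 V⁻¹.

λ = 0.137 V⁻¹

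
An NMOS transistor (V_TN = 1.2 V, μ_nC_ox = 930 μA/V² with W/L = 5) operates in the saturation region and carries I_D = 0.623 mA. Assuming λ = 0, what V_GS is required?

V_GS = 1.72 V

k_n = μ_nC_ox · (W/L) = 4.65 mA/V².
In saturation I_D = ½ k_n (V_GS − V_TN)², so V_GS − V_TN = √(2 I_D / k_n) = √(2 × 0.623 / 4.65) = 0.518 V.
V_GS = 1.2 + 0.518 = 1.72 V.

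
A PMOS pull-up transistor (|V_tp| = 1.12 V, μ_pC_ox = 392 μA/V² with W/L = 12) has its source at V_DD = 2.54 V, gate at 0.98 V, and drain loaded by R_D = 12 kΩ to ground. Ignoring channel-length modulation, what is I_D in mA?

V_SG = V_DD − V_G = 2.54 − 0.98 = 1.56 V, so V_ov = 1.56 − 1.12 = 0.44 V.
k_p = μ_pC_ox · (W/L) = 4.704 mA/V².
Assume saturation: I_D = ½ k_p V_ov² = 0.5 × 4.704 × 0.44² = 0.455 mA, giving V_SD = V_DD − I_D R_D = 2.54 − 0.455 × 12 = -2.92 V.
But -2.92 V < V_ov = 0.44 V, so the device is actually in triode.
In triode I_D = k_p[V_ov V_SD − ½ V_SD²] and I_D = (V_DD − V_SD)/R_D. Equating: 28.2 V_SD² − 25.84 V_SD + 2.54 = 0, giving V_SD = 0.112 V (the root below V_ov).
I_D = (2.54 − 0.112) / 12 = 0.202 mA.

I_D = 0.202 mA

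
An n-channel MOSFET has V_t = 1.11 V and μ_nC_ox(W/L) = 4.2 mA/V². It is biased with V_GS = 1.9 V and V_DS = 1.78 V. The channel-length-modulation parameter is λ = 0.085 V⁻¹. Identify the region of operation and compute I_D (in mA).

Saturation; I_D = 1.51 mA

V_ov = V_GS − V_t = 1.9 − 1.11 = 0.79 V.
Since V_DS = 1.78 V ≥ V_ov = 0.79 V, the device is in saturation.
I_D = ½ k_n V_ov² (1 + λ V_DS) = 0.5 × 4.2 × 0.79² × (1 + 0.085 × 1.78) = 1.51 mA.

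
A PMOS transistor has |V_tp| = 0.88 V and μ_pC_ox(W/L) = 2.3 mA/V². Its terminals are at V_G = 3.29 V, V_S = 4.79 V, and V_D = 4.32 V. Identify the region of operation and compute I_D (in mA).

V_SG = V_S − V_G = 4.79 − 3.29 = 1.5 V; V_SD = V_S − V_D = 4.79 − 4.32 = 0.47 V.
V_ov = V_SG − |V_tp| = 1.5 − 0.88 = 0.62 V.
Since V_SD = 0.47 V < V_ov = 0.62 V, the device is in the triode region.
I_D = k_p [V_ov · V_SD − ½ V_SD²] = 2.3 × [0.62 × 0.47 − 0.5 × 0.47²] = 0.416 mA.

Triode; I_D = 0.416 mA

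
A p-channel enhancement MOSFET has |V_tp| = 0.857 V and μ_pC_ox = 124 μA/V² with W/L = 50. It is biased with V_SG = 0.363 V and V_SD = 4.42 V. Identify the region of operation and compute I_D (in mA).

Cutoff; I_D = 0 mA

V_SG = 0.363 V < |V_tp| = 0.857 V, so the transistor is in cutoff.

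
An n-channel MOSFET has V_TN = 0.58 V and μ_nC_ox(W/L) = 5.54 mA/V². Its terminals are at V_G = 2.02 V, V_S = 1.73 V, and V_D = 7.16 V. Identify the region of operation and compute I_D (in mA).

Cutoff; I_D = 0 mA

V_GS = V_G − V_S = 2.02 − 1.73 = 0.29 V; V_DS = V_D − V_S = 7.16 − 1.73 = 5.43 V.
V_GS = 0.29 V < V_TN = 0.58 V, so the transistor is in cutoff.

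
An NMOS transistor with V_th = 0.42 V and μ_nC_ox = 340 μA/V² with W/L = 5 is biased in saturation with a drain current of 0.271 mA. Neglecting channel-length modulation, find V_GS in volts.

k_n = μ_nC_ox · (W/L) = 1.7 mA/V².
In saturation I_D = ½ k_n (V_GS − V_th)², so V_GS − V_th = √(2 I_D / k_n) = √(2 × 0.271 / 1.7) = 0.565 V.
V_GS = 0.42 + 0.565 = 0.985 V.

V_GS = 0.985 V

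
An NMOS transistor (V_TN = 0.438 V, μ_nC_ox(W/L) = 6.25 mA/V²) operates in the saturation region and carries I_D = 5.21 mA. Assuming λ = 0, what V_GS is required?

V_GS = 1.73 V

In saturation I_D = ½ k_n (V_GS − V_TN)², so V_GS − V_TN = √(2 I_D / k_n) = √(2 × 5.21 / 6.25) = 1.29 V.
V_GS = 0.438 + 1.29 = 1.73 V.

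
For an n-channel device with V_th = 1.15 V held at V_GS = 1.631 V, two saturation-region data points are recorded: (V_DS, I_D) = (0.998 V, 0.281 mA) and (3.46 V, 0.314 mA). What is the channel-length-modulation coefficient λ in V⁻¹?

With V_GS fixed, I_D ∝ (1 + λ V_DS) in saturation, so I_D2/I_D1 = (1 + λ V_DS2)/(1 + λ V_DS1).
0.314/0.281 = 1.117 = (1 + 3.46 λ)/(1 + 0.998 λ).
Solving: λ (I_D1 V_DS2 − I_D2 V_DS1) = I_D2 − I_D1, so λ = (0.314 − 0.281) / (0.281 × 3.46 − 0.314 × 0.998) = 0.033 / 0.659 = 0.0501 V⁻¹.

λ = 0.0501 V⁻¹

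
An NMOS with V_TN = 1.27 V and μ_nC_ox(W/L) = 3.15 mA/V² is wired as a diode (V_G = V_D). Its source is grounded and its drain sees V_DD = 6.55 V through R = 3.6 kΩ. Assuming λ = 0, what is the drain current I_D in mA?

I_D = 1.22 mA

With gate tied to drain, V_GS = V_DS ≥ V_GS − V_TN, so the device is in saturation.
KCL at the drain: ½ k_n (V_GS − V_TN)² = (V_DD − V_GS)/R.
Let x = V_GS − 1.27. Then 5.67 x² + x − 5.28 = 0, giving x = 0.881 V (positive root), so V_GS = 2.15 V.
I_D = (V_DD − V_GS)/R = (6.55 − 2.15) / 3.6 = 1.22 mA.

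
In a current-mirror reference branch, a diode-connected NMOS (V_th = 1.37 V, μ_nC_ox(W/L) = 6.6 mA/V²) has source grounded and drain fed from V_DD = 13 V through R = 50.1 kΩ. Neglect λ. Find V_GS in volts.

With gate tied to drain, V_GS = V_DS ≥ V_GS − V_th, so the device is in saturation.
KCL at the drain: ½ k_n (V_GS − V_th)² = (V_DD − V_GS)/R.
Let x = V_GS − 1.37. Then 165 x² + x − 11.63 = 0, giving x = 0.262 V (positive root), so V_GS = 1.63 V.
I_D = (V_DD − V_GS)/R = (13 − 1.63) / 50.1 = 0.227 mA.

V_GS = 1.63 V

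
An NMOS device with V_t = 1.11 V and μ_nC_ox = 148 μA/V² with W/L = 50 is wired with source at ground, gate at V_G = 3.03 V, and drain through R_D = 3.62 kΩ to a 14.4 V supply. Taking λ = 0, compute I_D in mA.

I_D = 3.90 mA

V_GS = V_G = 3.03 V, so V_ov = 3.03 − 1.11 = 1.92 V.
k_n = μ_nC_ox · (W/L) = 7.4 mA/V².
Assume saturation: I_D = ½ k_n V_ov² = 0.5 × 7.4 × 1.92² = 13.6 mA, giving V_DS = V_DD − I_D R_D = 14.4 − 13.6 × 3.62 = -35 V.
But -35 V < V_ov = 1.92 V, so the device is actually in triode.
In triode I_D = k_n[V_ov V_DS − ½ V_DS²] and I_D = (V_DD − V_DS)/R_D. Equating: 13.4 V_DS² − 52.43 V_DS + 14.4 = 0, giving V_DS = 0.297 V (the root below V_ov).
I_D = (14.4 − 0.297) / 3.62 = 3.9 mA.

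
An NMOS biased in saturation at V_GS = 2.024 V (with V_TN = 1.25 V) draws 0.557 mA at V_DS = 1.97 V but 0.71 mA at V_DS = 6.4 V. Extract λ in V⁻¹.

With V_GS fixed, I_D ∝ (1 + λ V_DS) in saturation, so I_D2/I_D1 = (1 + λ V_DS2)/(1 + λ V_DS1).
0.71/0.557 = 1.275 = (1 + 6.4 λ)/(1 + 1.97 λ).
Solving: λ (I_D1 V_DS2 − I_D2 V_DS1) = I_D2 − I_D1, so λ = (0.71 − 0.557) / (0.557 × 6.4 − 0.71 × 1.97) = 0.153 / 2.17 = 0.0706 V⁻¹.

λ = 0.0706 V⁻¹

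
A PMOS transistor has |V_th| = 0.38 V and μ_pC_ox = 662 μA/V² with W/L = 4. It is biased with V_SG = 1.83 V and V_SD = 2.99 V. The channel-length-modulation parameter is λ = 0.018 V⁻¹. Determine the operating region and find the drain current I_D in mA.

k_p = μ_pC_ox · (W/L) = 2.648 mA/V².
V_ov = V_SG − |V_th| = 1.83 − 0.38 = 1.45 V.
Since V_SD = 2.99 V ≥ V_ov = 1.45 V, the device is in saturation.
I_D = ½ k_p V_ov² (1 + λ V_SD) = 0.5 × 2.648 × 1.45² × (1 + 0.018 × 2.99) = 2.93 mA.

Saturation; I_D = 2.93 mA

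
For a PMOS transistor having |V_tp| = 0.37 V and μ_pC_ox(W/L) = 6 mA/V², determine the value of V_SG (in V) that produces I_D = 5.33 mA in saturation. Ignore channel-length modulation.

In saturation I_D = ½ k_p (V_SG − |V_tp|)², so V_SG − |V_tp| = √(2 I_D / k_p) = √(2 × 5.33 / 6) = 1.33 V.
V_SG = 0.37 + 1.33 = 1.7 V.

V_SG = 1.70 V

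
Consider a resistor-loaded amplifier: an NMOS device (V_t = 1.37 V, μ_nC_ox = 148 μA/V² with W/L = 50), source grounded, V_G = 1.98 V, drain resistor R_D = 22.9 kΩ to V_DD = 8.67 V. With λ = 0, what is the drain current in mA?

V_GS = V_G = 1.98 V, so V_ov = 1.98 − 1.37 = 0.61 V.
k_n = μ_nC_ox · (W/L) = 7.4 mA/V².
Assume saturation: I_D = ½ k_n V_ov² = 0.5 × 7.4 × 0.61² = 1.38 mA, giving V_DS = V_DD − I_D R_D = 8.67 − 1.38 × 22.9 = -22.9 V.
But -22.9 V < V_ov = 0.61 V, so the device is actually in triode.
In triode I_D = k_n[V_ov V_DS − ½ V_DS²] and I_D = (V_DD − V_DS)/R_D. Equating: 84.7 V_DS² − 104.4 V_DS + 8.67 = 0, giving V_DS = 0.0896 V (the root below V_ov).
I_D = (8.67 − 0.0896) / 22.9 = 0.375 mA.

I_D = 0.375 mA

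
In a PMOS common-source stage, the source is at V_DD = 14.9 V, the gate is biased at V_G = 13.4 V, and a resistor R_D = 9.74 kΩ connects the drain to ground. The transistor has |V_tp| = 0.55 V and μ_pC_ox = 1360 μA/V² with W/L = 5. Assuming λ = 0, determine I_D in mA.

I_D = 1.50 mA

V_SG = V_DD − V_G = 14.9 − 13.4 = 1.5 V, so V_ov = 1.5 − 0.55 = 0.95 V.
k_p = μ_pC_ox · (W/L) = 6.8 mA/V².
Assume saturation: I_D = ½ k_p V_ov² = 0.5 × 6.8 × 0.95² = 3.07 mA, giving V_SD = V_DD − I_D R_D = 14.9 − 3.07 × 9.74 = -15 V.
But -15 V < V_ov = 0.95 V, so the device is actually in triode.
In triode I_D = k_p[V_ov V_SD − ½ V_SD²] and I_D = (V_DD − V_SD)/R_D. Equating: 33.1 V_SD² − 63.92 V_SD + 14.9 = 0, giving V_SD = 0.271 V (the root below V_ov).
I_D = (14.9 − 0.271) / 9.74 = 1.5 mA.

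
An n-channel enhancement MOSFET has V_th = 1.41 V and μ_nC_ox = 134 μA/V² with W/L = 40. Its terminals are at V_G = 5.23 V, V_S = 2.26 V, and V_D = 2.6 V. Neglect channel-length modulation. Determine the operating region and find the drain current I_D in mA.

Triode; I_D = 2.53 mA

V_GS = V_G − V_S = 5.23 − 2.26 = 2.97 V; V_DS = V_D − V_S = 2.6 − 2.26 = 0.34 V.
k_n = μ_nC_ox · (W/L) = 5.36 mA/V².
V_ov = V_GS − V_th = 2.97 − 1.41 = 1.56 V.
Since V_DS = 0.34 V < V_ov = 1.56 V, the device is in the triode region.
I_D = k_n [V_ov · V_DS − ½ V_DS²] = 5.36 × [1.56 × 0.34 − 0.5 × 0.34²] = 2.53 mA.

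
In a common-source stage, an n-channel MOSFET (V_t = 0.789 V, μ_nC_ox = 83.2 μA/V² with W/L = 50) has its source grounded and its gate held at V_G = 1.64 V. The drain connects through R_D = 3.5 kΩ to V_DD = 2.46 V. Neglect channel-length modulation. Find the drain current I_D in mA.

I_D = 0.644 mA

V_GS = V_G = 1.64 V, so V_ov = 1.64 − 0.789 = 0.851 V.
k_n = μ_nC_ox · (W/L) = 4.16 mA/V².
Assume saturation: I_D = ½ k_n V_ov² = 0.5 × 4.16 × 0.851² = 1.51 mA, giving V_DS = V_DD − I_D R_D = 2.46 − 1.51 × 3.5 = -2.81 V.
But -2.81 V < V_ov = 0.851 V, so the device is actually in triode.
In triode I_D = k_n[V_ov V_DS − ½ V_DS²] and I_D = (V_DD − V_DS)/R_D. Equating: 7.28 V_DS² − 13.39 V_DS + 2.46 = 0, giving V_DS = 0.207 V (the root below V_ov).
I_D = (2.46 − 0.207) / 3.5 = 0.644 mA.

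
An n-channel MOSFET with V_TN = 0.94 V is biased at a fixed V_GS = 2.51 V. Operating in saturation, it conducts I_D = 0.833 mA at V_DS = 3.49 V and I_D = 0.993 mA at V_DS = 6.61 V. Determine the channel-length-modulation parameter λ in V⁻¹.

With V_GS fixed, I_D ∝ (1 + λ V_DS) in saturation, so I_D2/I_D1 = (1 + λ V_DS2)/(1 + λ V_DS1).
0.993/0.833 = 1.192 = (1 + 6.61 λ)/(1 + 3.49 λ).
Solving: λ (I_D1 V_DS2 − I_D2 V_DS1) = I_D2 − I_D1, so λ = (0.993 − 0.833) / (0.833 × 6.61 − 0.993 × 3.49) = 0.16 / 2.04 = 0.0784 V⁻¹.

λ = 0.0784 V⁻¹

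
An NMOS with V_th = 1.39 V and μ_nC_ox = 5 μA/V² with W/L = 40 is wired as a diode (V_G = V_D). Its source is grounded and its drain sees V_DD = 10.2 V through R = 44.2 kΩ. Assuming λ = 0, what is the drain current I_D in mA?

With gate tied to drain, V_GS = V_DS ≥ V_GS − V_th, so the device is in saturation.
k_n = μ_nC_ox · (W/L) = 0.2 mA/V².
KCL at the drain: ½ k_n (V_GS − V_th)² = (V_DD − V_GS)/R.
Let x = V_GS − 1.39. Then 4.42 x² + x − 8.81 = 0, giving x = 1.3 V (positive root), so V_GS = 2.69 V.
I_D = (V_DD − V_GS)/R = (10.2 − 2.69) / 44.2 = 0.17 mA.

I_D = 0.170 mA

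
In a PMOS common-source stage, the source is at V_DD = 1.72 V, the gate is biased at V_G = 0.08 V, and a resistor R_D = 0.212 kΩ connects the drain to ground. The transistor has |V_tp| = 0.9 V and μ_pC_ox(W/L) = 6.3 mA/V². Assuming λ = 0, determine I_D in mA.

V_SG = V_DD − V_G = 1.72 − 0.08 = 1.64 V, so V_ov = 1.64 − 0.9 = 0.74 V.
Assume saturation: I_D = ½ k_p V_ov² = 0.5 × 6.3 × 0.74² = 1.72 mA, giving V_SD = V_DD − I_D R_D = 1.72 − 1.72 × 0.212 = 1.35 V.
V_SD = 1.35 V ≥ V_ov = 0.74 V, confirming saturation.

I_D = 1.72 mA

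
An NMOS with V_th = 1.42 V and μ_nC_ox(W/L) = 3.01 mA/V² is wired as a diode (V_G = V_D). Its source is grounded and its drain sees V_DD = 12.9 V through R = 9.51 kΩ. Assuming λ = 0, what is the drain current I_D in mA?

With gate tied to drain, V_GS = V_DS ≥ V_GS − V_th, so the device is in saturation.
KCL at the drain: ½ k_n (V_GS − V_th)² = (V_DD − V_GS)/R.
Let x = V_GS − 1.42. Then 14.3 x² + x − 11.48 = 0, giving x = 0.861 V (positive root), so V_GS = 2.28 V.
I_D = (V_DD − V_GS)/R = (12.9 − 2.28) / 9.51 = 1.12 mA.

I_D = 1.12 mA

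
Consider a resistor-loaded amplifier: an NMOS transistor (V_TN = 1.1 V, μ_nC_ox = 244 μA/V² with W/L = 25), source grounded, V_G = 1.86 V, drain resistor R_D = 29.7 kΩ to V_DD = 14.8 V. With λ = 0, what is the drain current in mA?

I_D = 0.494 mA

V_GS = V_G = 1.86 V, so V_ov = 1.86 − 1.1 = 0.76 V.
k_n = μ_nC_ox · (W/L) = 6.1 mA/V².
Assume saturation: I_D = ½ k_n V_ov² = 0.5 × 6.1 × 0.76² = 1.76 mA, giving V_DS = V_DD − I_D R_D = 14.8 − 1.76 × 29.7 = -37.5 V.
But -37.5 V < V_ov = 0.76 V, so the device is actually in triode.
In triode I_D = k_n[V_ov V_DS − ½ V_DS²] and I_D = (V_DD − V_DS)/R_D. Equating: 90.6 V_DS² − 138.7 V_DS + 14.8 = 0, giving V_DS = 0.115 V (the root below V_ov).
I_D = (14.8 − 0.115) / 29.7 = 0.494 mA.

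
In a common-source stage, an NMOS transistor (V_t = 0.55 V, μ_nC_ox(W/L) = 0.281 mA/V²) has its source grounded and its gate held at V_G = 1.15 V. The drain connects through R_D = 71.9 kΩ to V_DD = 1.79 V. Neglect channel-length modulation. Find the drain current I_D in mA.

V_GS = V_G = 1.15 V, so V_ov = 1.15 − 0.55 = 0.6 V.
Assume saturation: I_D = ½ k_n V_ov² = 0.5 × 0.281 × 0.6² = 0.0506 mA, giving V_DS = V_DD − I_D R_D = 1.79 − 0.0506 × 71.9 = -1.85 V.
But -1.85 V < V_ov = 0.6 V, so the device is actually in triode.
In triode I_D = k_n[V_ov V_DS − ½ V_DS²] and I_D = (V_DD − V_DS)/R_D. Equating: 10.1 V_DS² − 13.12 V_DS + 1.79 = 0, giving V_DS = 0.155 V (the root below V_ov).
I_D = (1.79 − 0.155) / 71.9 = 0.0227 mA.

I_D = 0.0227 mA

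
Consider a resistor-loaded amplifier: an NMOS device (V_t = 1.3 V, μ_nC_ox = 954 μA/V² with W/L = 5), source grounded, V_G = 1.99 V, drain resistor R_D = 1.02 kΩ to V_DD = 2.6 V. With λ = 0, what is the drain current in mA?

I_D = 1.14 mA

V_GS = V_G = 1.99 V, so V_ov = 1.99 − 1.3 = 0.69 V.
k_n = μ_nC_ox · (W/L) = 4.77 mA/V².
Assume saturation: I_D = ½ k_n V_ov² = 0.5 × 4.77 × 0.69² = 1.14 mA, giving V_DS = V_DD − I_D R_D = 2.6 − 1.14 × 1.02 = 1.44 V.
V_DS = 1.44 V ≥ V_ov = 0.69 V, confirming saturation.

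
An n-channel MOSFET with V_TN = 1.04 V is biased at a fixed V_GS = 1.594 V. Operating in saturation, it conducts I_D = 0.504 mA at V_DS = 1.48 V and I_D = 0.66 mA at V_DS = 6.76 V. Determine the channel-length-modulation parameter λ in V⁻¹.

With V_GS fixed, I_D ∝ (1 + λ V_DS) in saturation, so I_D2/I_D1 = (1 + λ V_DS2)/(1 + λ V_DS1).
0.66/0.504 = 1.31 = (1 + 6.76 λ)/(1 + 1.48 λ).
Solving: λ (I_D1 V_DS2 − I_D2 V_DS1) = I_D2 − I_D1, so λ = (0.66 − 0.504) / (0.504 × 6.76 − 0.66 × 1.48) = 0.156 / 2.43 = 0.0642 V⁻¹.

λ = 0.0642 V⁻¹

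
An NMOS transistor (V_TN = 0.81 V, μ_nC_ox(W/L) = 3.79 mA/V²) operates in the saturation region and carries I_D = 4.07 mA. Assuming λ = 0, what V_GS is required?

In saturation I_D = ½ k_n (V_GS − V_TN)², so V_GS − V_TN = √(2 I_D / k_n) = √(2 × 4.07 / 3.79) = 1.47 V.
V_GS = 0.81 + 1.47 = 2.28 V.

V_GS = 2.28 V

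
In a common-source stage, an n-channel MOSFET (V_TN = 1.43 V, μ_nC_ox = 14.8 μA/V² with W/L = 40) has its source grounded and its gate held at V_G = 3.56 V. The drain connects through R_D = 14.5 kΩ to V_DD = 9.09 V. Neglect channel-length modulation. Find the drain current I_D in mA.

V_GS = V_G = 3.56 V, so V_ov = 3.56 − 1.43 = 2.13 V.
k_n = μ_nC_ox · (W/L) = 0.592 mA/V².
Assume saturation: I_D = ½ k_n V_ov² = 0.5 × 0.592 × 2.13² = 1.34 mA, giving V_DS = V_DD − I_D R_D = 9.09 − 1.34 × 14.5 = -10.4 V.
But -10.4 V < V_ov = 2.13 V, so the device is actually in triode.
In triode I_D = k_n[V_ov V_DS − ½ V_DS²] and I_D = (V_DD − V_DS)/R_D. Equating: 4.29 V_DS² − 19.28 V_DS + 9.09 = 0, giving V_DS = 0.535 V (the root below V_ov).
I_D = (9.09 − 0.535) / 14.5 = 0.59 mA.

I_D = 0.590 mA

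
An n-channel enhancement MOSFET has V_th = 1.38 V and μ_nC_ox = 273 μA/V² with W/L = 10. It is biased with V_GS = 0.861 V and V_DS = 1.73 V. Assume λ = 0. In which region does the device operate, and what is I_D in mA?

Cutoff; I_D = 0 mA

V_GS = 0.861 V < V_th = 1.38 V, so the transistor is in cutoff.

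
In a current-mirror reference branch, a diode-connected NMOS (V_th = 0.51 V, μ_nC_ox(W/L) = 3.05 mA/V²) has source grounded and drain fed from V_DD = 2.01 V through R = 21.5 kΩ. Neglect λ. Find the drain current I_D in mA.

I_D = 0.0605 mA

With gate tied to drain, V_GS = V_DS ≥ V_GS − V_th, so the device is in saturation.
KCL at the drain: ½ k_n (V_GS − V_th)² = (V_DD − V_GS)/R.
Let x = V_GS − 0.51. Then 32.8 x² + x − 1.5 = 0, giving x = 0.199 V (positive root), so V_GS = 0.709 V.
I_D = (V_DD − V_GS)/R = (2.01 − 0.709) / 21.5 = 0.0605 mA.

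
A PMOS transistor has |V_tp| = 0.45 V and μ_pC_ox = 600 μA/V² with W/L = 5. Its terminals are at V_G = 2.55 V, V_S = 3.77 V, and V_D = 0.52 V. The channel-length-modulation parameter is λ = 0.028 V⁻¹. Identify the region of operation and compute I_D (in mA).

V_SG = V_S − V_G = 3.77 − 2.55 = 1.22 V; V_SD = V_S − V_D = 3.77 − 0.52 = 3.25 V.
k_p = μ_pC_ox · (W/L) = 3 mA/V².
V_ov = V_SG − |V_tp| = 1.22 − 0.45 = 0.77 V.
Since V_SD = 3.25 V ≥ V_ov = 0.77 V, the device is in saturation.
I_D = ½ k_p V_ov² (1 + λ V_SD) = 0.5 × 3 × 0.77² × (1 + 0.028 × 3.25) = 0.97 mA.

Saturation; I_D = 0.970 mA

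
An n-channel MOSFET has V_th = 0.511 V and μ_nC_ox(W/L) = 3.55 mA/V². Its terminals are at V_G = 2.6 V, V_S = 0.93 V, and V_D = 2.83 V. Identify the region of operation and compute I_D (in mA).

Saturation; I_D = 2.38 mA

V_GS = V_G − V_S = 2.6 − 0.93 = 1.67 V; V_DS = V_D − V_S = 2.83 − 0.93 = 1.9 V.
V_ov = V_GS − V_th = 1.67 − 0.511 = 1.16 V.
Since V_DS = 1.9 V ≥ V_ov = 1.16 V, the device is in saturation.
I_D = ½ k_n V_ov² = 0.5 × 3.55 × 1.16² = 2.38 mA.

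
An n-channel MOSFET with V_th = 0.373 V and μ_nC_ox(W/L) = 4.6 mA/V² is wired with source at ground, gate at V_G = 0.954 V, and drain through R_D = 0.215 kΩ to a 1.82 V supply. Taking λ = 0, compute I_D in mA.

I_D = 0.776 mA

V_GS = V_G = 0.954 V, so V_ov = 0.954 − 0.373 = 0.581 V.
Assume saturation: I_D = ½ k_n V_ov² = 0.5 × 4.6 × 0.581² = 0.776 mA, giving V_DS = V_DD − I_D R_D = 1.82 − 0.776 × 0.215 = 1.65 V.
V_DS = 1.65 V ≥ V_ov = 0.581 V, confirming saturation.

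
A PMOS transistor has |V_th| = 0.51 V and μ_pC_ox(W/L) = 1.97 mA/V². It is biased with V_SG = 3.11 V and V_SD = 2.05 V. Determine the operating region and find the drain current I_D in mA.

V_ov = V_SG − |V_th| = 3.11 − 0.51 = 2.6 V.
Since V_SD = 2.05 V < V_ov = 2.6 V, the device is in the triode region.
I_D = k_p [V_ov · V_SD − ½ V_SD²] = 1.97 × [2.6 × 2.05 − 0.5 × 2.05²] = 6.36 mA.

Triode; I_D = 6.36 mA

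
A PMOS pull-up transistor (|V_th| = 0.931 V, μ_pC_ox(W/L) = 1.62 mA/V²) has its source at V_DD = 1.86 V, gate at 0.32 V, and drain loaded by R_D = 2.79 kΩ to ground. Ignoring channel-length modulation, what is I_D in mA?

I_D = 0.300 mA

V_SG = V_DD − V_G = 1.86 − 0.32 = 1.54 V, so V_ov = 1.54 − 0.931 = 0.609 V.
Assume saturation: I_D = ½ k_p V_ov² = 0.5 × 1.62 × 0.609² = 0.3 mA, giving V_SD = V_DD − I_D R_D = 1.86 − 0.3 × 2.79 = 1.02 V.
V_SD = 1.02 V ≥ V_ov = 0.609 V, confirming saturation.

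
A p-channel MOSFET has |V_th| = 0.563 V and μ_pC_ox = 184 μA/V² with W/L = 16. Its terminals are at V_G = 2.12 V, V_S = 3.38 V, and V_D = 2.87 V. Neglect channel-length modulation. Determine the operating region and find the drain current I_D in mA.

Triode; I_D = 0.664 mA

V_SG = V_S − V_G = 3.38 − 2.12 = 1.26 V; V_SD = V_S − V_D = 3.38 − 2.87 = 0.51 V.
k_p = μ_pC_ox · (W/L) = 2.944 mA/V².
V_ov = V_SG − |V_th| = 1.26 − 0.563 = 0.697 V.
Since V_SD = 0.51 V < V_ov = 0.697 V, the device is in the triode region.
I_D = k_p [V_ov · V_SD − ½ V_SD²] = 2.944 × [0.697 × 0.51 − 0.5 × 0.51²] = 0.664 mA.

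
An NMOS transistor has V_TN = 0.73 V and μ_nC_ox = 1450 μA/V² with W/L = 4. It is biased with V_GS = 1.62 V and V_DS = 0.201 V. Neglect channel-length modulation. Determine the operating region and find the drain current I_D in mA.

Triode; I_D = 0.920 mA

k_n = μ_nC_ox · (W/L) = 5.8 mA/V².
V_ov = V_GS − V_TN = 1.62 − 0.73 = 0.89 V.
Since V_DS = 0.201 V < V_ov = 0.89 V, the device is in the triode region.
I_D = k_n [V_ov · V_DS − ½ V_DS²] = 5.8 × [0.89 × 0.201 − 0.5 × 0.201²] = 0.92 mA.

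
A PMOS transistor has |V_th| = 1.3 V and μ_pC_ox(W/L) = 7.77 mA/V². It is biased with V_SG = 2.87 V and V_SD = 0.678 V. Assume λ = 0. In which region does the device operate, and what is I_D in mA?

Triode; I_D = 6.48 mA

V_ov = V_SG − |V_th| = 2.87 − 1.3 = 1.57 V.
Since V_SD = 0.678 V < V_ov = 1.57 V, the device is in the triode region.
I_D = k_p [V_ov · V_SD − ½ V_SD²] = 7.77 × [1.57 × 0.678 − 0.5 × 0.678²] = 6.48 mA.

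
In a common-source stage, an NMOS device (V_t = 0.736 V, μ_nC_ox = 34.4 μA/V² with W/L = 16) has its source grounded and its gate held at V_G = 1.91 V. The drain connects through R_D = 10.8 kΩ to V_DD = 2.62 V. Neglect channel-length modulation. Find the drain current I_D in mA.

V_GS = V_G = 1.91 V, so V_ov = 1.91 − 0.736 = 1.17 V.
k_n = μ_nC_ox · (W/L) = 0.5504 mA/V².
Assume saturation: I_D = ½ k_n V_ov² = 0.5 × 0.5504 × 1.17² = 0.379 mA, giving V_DS = V_DD − I_D R_D = 2.62 − 0.379 × 10.8 = -1.48 V.
But -1.48 V < V_ov = 1.17 V, so the device is actually in triode.
In triode I_D = k_n[V_ov V_DS − ½ V_DS²] and I_D = (V_DD − V_DS)/R_D. Equating: 2.97 V_DS² − 7.979 V_DS + 2.62 = 0, giving V_DS = 0.383 V (the root below V_ov).
I_D = (2.62 − 0.383) / 10.8 = 0.207 mA.

I_D = 0.207 mA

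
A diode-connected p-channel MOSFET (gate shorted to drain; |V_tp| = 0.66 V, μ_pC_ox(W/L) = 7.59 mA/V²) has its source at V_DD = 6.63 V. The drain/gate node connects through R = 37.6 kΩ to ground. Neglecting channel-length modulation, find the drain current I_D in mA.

With gate tied to drain, V_SG = V_SD ≥ V_SG − |V_tp|, so the device is in saturation.
KCL at the drain: ½ k_p (V_SG − |V_tp|)² = (V_DD − V_SG)/R.
Let x = V_SG − 0.66. Then 143 x² + x − 5.97 = 0, giving x = 0.201 V (positive root), so V_SG = 0.861 V.
I_D = (V_DD − V_SG)/R = (6.63 − 0.861) / 37.6 = 0.153 mA.

I_D = 0.153 mA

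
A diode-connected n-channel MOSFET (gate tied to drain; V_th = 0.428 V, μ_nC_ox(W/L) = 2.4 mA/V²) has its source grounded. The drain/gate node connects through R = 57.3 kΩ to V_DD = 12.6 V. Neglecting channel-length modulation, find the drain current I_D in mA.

With gate tied to drain, V_GS = V_DS ≥ V_GS − V_th, so the device is in saturation.
KCL at the drain: ½ k_n (V_GS − V_th)² = (V_DD − V_GS)/R.
Let x = V_GS − 0.428. Then 68.8 x² + x − 12.17 = 0, giving x = 0.414 V (positive root), so V_GS = 0.842 V.
I_D = (V_DD − V_GS)/R = (12.6 − 0.842) / 57.3 = 0.205 mA.

I_D = 0.205 mA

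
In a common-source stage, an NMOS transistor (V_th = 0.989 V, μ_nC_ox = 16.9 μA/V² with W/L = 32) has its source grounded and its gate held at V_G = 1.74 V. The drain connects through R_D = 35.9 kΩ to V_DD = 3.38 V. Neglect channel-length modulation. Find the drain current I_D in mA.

I_D = 0.0869 mA

V_GS = V_G = 1.74 V, so V_ov = 1.74 − 0.989 = 0.751 V.
k_n = μ_nC_ox · (W/L) = 0.5408 mA/V².
Assume saturation: I_D = ½ k_n V_ov² = 0.5 × 0.5408 × 0.751² = 0.153 mA, giving V_DS = V_DD − I_D R_D = 3.38 − 0.153 × 35.9 = -2.09 V.
But -2.09 V < V_ov = 0.751 V, so the device is actually in triode.
In triode I_D = k_n[V_ov V_DS − ½ V_DS²] and I_D = (V_DD − V_DS)/R_D. Equating: 9.71 V_DS² − 15.58 V_DS + 3.38 = 0, giving V_DS = 0.259 V (the root below V_ov).
I_D = (3.38 − 0.259) / 35.9 = 0.0869 mA.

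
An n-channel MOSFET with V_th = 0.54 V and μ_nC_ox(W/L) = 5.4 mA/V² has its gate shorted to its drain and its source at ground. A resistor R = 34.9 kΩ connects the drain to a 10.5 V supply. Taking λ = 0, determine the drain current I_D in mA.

With gate tied to drain, V_GS = V_DS ≥ V_GS − V_th, so the device is in saturation.
KCL at the drain: ½ k_n (V_GS − V_th)² = (V_DD − V_GS)/R.
Let x = V_GS − 0.54. Then 94.2 x² + x − 9.96 = 0, giving x = 0.32 V (positive root), so V_GS = 0.86 V.
I_D = (V_DD − V_GS)/R = (10.5 − 0.86) / 34.9 = 0.276 mA.

I_D = 0.276 mA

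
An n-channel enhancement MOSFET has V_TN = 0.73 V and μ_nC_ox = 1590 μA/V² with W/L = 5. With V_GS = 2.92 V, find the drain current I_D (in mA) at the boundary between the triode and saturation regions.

I_D = 19.1 mA

At the boundary V_DS = V_ov = V_GS − V_TN = 2.92 − 0.73 = 2.19 V.
k_n = μ_nC_ox · (W/L) = 7.95 mA/V².
I_D = ½ k_n V_ov² = 0.5 × 7.95 × 2.19² = 19.1 mA.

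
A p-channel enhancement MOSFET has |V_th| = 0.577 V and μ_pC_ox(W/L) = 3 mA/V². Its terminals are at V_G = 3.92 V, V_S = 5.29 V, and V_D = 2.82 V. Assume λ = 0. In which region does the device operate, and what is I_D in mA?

V_SG = V_S − V_G = 5.29 − 3.92 = 1.37 V; V_SD = V_S − V_D = 5.29 − 2.82 = 2.47 V.
V_ov = V_SG − |V_th| = 1.37 − 0.577 = 0.793 V.
Since V_SD = 2.47 V ≥ V_ov = 0.793 V, the device is in saturation.
I_D = ½ k_p V_ov² = 0.5 × 3 × 0.793² = 0.943 mA.

Saturation; I_D = 0.943 mA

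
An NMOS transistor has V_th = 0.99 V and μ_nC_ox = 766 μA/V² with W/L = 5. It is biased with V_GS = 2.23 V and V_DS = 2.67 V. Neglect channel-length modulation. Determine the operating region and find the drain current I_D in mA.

k_n = μ_nC_ox · (W/L) = 3.83 mA/V².
V_ov = V_GS − V_th = 2.23 − 0.99 = 1.24 V.
Since V_DS = 2.67 V ≥ V_ov = 1.24 V, the device is in saturation.
I_D = ½ k_n V_ov² = 0.5 × 3.83 × 1.24² = 2.94 mA.

Saturation; I_D = 2.94 mA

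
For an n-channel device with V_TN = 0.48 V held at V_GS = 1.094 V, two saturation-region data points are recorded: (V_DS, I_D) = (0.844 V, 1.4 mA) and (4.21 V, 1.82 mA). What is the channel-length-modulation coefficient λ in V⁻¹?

λ = 0.0964 V⁻¹

With V_GS fixed, I_D ∝ (1 + λ V_DS) in saturation, so I_D2/I_D1 = (1 + λ V_DS2)/(1 + λ V_DS1).
1.82/1.4 = 1.3 = (1 + 4.21 λ)/(1 + 0.844 λ).
Solving: λ (I_D1 V_DS2 − I_D2 V_DS1) = I_D2 − I_D1, so λ = (1.82 − 1.4) / (1.4 × 4.21 − 1.82 × 0.844) = 0.42 / 4.36 = 0.0964 V⁻¹.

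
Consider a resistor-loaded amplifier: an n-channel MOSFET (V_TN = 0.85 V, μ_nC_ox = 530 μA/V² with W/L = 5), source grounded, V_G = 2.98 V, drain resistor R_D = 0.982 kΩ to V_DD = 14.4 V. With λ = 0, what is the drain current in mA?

I_D = 6.01 mA

V_GS = V_G = 2.98 V, so V_ov = 2.98 − 0.85 = 2.13 V.
k_n = μ_nC_ox · (W/L) = 2.65 mA/V².
Assume saturation: I_D = ½ k_n V_ov² = 0.5 × 2.65 × 2.13² = 6.01 mA, giving V_DS = V_DD − I_D R_D = 14.4 − 6.01 × 0.982 = 8.5 V.
V_DS = 8.5 V ≥ V_ov = 2.13 V, confirming saturation.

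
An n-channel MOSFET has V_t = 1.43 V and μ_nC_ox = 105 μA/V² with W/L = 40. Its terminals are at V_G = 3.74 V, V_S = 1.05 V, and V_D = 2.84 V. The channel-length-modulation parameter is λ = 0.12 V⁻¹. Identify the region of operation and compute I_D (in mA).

Saturation; I_D = 4.05 mA

V_GS = V_G − V_S = 3.74 − 1.05 = 2.69 V; V_DS = V_D − V_S = 2.84 − 1.05 = 1.79 V.
k_n = μ_nC_ox · (W/L) = 4.2 mA/V².
V_ov = V_GS − V_t = 2.69 − 1.43 = 1.26 V.
Since V_DS = 1.79 V ≥ V_ov = 1.26 V, the device is in saturation.
I_D = ½ k_n V_ov² (1 + λ V_DS) = 0.5 × 4.2 × 1.26² × (1 + 0.12 × 1.79) = 4.05 mA.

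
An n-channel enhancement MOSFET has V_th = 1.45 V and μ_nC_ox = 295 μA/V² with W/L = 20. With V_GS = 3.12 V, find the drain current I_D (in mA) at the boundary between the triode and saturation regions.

I_D = 8.23 mA

At the boundary V_DS = V_ov = V_GS − V_th = 3.12 − 1.45 = 1.67 V.
k_n = μ_nC_ox · (W/L) = 5.9 mA/V².
I_D = ½ k_n V_ov² = 0.5 × 5.9 × 1.67² = 8.23 mA.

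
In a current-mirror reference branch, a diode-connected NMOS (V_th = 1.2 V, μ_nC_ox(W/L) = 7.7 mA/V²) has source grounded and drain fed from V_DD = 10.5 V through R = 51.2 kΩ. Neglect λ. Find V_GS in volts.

V_GS = 1.41 V

With gate tied to drain, V_GS = V_DS ≥ V_GS − V_th, so the device is in saturation.
KCL at the drain: ½ k_n (V_GS − V_th)² = (V_DD − V_GS)/R.
Let x = V_GS − 1.2. Then 197 x² + x − 9.3 = 0, giving x = 0.215 V (positive root), so V_GS = 1.41 V.
I_D = (V_DD − V_GS)/R = (10.5 − 1.41) / 51.2 = 0.177 mA.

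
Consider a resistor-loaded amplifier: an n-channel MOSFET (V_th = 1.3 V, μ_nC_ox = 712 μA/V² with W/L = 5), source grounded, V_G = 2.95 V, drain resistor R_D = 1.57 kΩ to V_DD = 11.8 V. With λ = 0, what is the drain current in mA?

V_GS = V_G = 2.95 V, so V_ov = 2.95 − 1.3 = 1.65 V.
k_n = μ_nC_ox · (W/L) = 3.56 mA/V².
Assume saturation: I_D = ½ k_n V_ov² = 0.5 × 3.56 × 1.65² = 4.85 mA, giving V_DS = V_DD − I_D R_D = 11.8 − 4.85 × 1.57 = 4.19 V.
V_DS = 4.19 V ≥ V_ov = 1.65 V, confirming saturation.

I_D = 4.85 mA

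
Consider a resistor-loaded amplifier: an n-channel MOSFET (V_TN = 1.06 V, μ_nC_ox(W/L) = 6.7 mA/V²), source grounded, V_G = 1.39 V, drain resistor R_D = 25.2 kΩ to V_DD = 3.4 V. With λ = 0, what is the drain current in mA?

V_GS = V_G = 1.39 V, so V_ov = 1.39 − 1.06 = 0.33 V.
Assume saturation: I_D = ½ k_n V_ov² = 0.5 × 6.7 × 0.33² = 0.365 mA, giving V_DS = V_DD − I_D R_D = 3.4 − 0.365 × 25.2 = -5.79 V.
But -5.79 V < V_ov = 0.33 V, so the device is actually in triode.
In triode I_D = k_n[V_ov V_DS − ½ V_DS²] and I_D = (V_DD − V_DS)/R_D. Equating: 84.4 V_DS² − 56.72 V_DS + 3.4 = 0, giving V_DS = 0.0665 V (the root below V_ov).
I_D = (3.4 − 0.0665) / 25.2 = 0.132 mA.

I_D = 0.132 mA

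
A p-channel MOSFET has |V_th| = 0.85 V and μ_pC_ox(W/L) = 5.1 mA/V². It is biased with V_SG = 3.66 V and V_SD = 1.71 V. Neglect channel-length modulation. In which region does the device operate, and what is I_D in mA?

Triode; I_D = 17.0 mA

V_ov = V_SG − |V_th| = 3.66 − 0.85 = 2.81 V.
Since V_SD = 1.71 V < V_ov = 2.81 V, the device is in the triode region.
I_D = k_p [V_ov · V_SD − ½ V_SD²] = 5.1 × [2.81 × 1.71 − 0.5 × 1.71²] = 17 mA.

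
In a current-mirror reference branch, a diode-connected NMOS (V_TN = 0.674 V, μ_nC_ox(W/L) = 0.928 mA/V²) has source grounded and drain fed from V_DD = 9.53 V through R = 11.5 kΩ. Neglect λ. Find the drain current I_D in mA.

I_D = 0.666 mA

With gate tied to drain, V_GS = V_DS ≥ V_GS − V_TN, so the device is in saturation.
KCL at the drain: ½ k_n (V_GS − V_TN)² = (V_DD − V_GS)/R.
Let x = V_GS − 0.674. Then 5.34 x² + x − 8.856 = 0, giving x = 1.2 V (positive root), so V_GS = 1.87 V.
I_D = (V_DD − V_GS)/R = (9.53 − 1.87) / 11.5 = 0.666 mA.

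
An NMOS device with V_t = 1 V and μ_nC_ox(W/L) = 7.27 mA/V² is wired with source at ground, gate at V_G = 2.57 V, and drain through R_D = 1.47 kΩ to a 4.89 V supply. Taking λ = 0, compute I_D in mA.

I_D = 3.12 mA

V_GS = V_G = 2.57 V, so V_ov = 2.57 − 1 = 1.57 V.
Assume saturation: I_D = ½ k_n V_ov² = 0.5 × 7.27 × 1.57² = 8.96 mA, giving V_DS = V_DD − I_D R_D = 4.89 − 8.96 × 1.47 = -8.28 V.
But -8.28 V < V_ov = 1.57 V, so the device is actually in triode.
In triode I_D = k_n[V_ov V_DS − ½ V_DS²] and I_D = (V_DD − V_DS)/R_D. Equating: 5.34 V_DS² − 17.78 V_DS + 4.89 = 0, giving V_DS = 0.303 V (the root below V_ov).
I_D = (4.89 − 0.303) / 1.47 = 3.12 mA.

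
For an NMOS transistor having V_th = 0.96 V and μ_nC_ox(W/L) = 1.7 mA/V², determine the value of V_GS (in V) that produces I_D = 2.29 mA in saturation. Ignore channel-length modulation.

V_GS = 2.60 V

In saturation I_D = ½ k_n (V_GS − V_th)², so V_GS − V_th = √(2 I_D / k_n) = √(2 × 2.29 / 1.7) = 1.64 V.
V_GS = 0.96 + 1.64 = 2.6 V.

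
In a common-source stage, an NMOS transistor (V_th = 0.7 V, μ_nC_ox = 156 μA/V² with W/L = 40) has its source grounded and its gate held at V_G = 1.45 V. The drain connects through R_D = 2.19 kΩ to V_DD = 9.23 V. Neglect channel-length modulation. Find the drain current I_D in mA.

V_GS = V_G = 1.45 V, so V_ov = 1.45 − 0.7 = 0.75 V.
k_n = μ_nC_ox · (W/L) = 6.24 mA/V².
Assume saturation: I_D = ½ k_n V_ov² = 0.5 × 6.24 × 0.75² = 1.75 mA, giving V_DS = V_DD − I_D R_D = 9.23 − 1.75 × 2.19 = 5.39 V.
V_DS = 5.39 V ≥ V_ov = 0.75 V, confirming saturation.

I_D = 1.75 mA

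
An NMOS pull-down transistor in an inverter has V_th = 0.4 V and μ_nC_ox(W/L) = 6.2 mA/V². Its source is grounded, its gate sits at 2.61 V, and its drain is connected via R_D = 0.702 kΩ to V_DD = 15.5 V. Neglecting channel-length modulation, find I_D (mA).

I_D = 15.1 mA

V_GS = V_G = 2.61 V, so V_ov = 2.61 − 0.4 = 2.21 V.
Assume saturation: I_D = ½ k_n V_ov² = 0.5 × 6.2 × 2.21² = 15.1 mA, giving V_DS = V_DD − I_D R_D = 15.5 − 15.1 × 0.702 = 4.87 V.
V_DS = 4.87 V ≥ V_ov = 2.21 V, confirming saturation.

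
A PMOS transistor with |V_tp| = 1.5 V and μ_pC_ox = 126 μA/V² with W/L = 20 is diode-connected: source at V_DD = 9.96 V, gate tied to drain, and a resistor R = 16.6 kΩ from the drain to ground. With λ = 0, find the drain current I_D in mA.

I_D = 0.473 mA

With gate tied to drain, V_SG = V_SD ≥ V_SG − |V_tp|, so the device is in saturation.
k_p = μ_pC_ox · (W/L) = 2.52 mA/V².
KCL at the drain: ½ k_p (V_SG − |V_tp|)² = (V_DD − V_SG)/R.
Let x = V_SG − 1.5. Then 20.9 x² + x − 8.46 = 0, giving x = 0.613 V (positive root), so V_SG = 2.11 V.
I_D = (V_DD − V_SG)/R = (9.96 − 2.11) / 16.6 = 0.473 mA.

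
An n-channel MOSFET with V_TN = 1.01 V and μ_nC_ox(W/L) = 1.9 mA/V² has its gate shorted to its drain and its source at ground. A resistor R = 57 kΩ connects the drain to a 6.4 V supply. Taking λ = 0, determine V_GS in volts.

V_GS = 1.32 V

With gate tied to drain, V_GS = V_DS ≥ V_GS − V_TN, so the device is in saturation.
KCL at the drain: ½ k_n (V_GS − V_TN)² = (V_DD − V_GS)/R.
Let x = V_GS − 1.01. Then 54.1 x² + x − 5.39 = 0, giving x = 0.306 V (positive root), so V_GS = 1.32 V.
I_D = (V_DD − V_GS)/R = (6.4 − 1.32) / 57 = 0.0892 mA.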